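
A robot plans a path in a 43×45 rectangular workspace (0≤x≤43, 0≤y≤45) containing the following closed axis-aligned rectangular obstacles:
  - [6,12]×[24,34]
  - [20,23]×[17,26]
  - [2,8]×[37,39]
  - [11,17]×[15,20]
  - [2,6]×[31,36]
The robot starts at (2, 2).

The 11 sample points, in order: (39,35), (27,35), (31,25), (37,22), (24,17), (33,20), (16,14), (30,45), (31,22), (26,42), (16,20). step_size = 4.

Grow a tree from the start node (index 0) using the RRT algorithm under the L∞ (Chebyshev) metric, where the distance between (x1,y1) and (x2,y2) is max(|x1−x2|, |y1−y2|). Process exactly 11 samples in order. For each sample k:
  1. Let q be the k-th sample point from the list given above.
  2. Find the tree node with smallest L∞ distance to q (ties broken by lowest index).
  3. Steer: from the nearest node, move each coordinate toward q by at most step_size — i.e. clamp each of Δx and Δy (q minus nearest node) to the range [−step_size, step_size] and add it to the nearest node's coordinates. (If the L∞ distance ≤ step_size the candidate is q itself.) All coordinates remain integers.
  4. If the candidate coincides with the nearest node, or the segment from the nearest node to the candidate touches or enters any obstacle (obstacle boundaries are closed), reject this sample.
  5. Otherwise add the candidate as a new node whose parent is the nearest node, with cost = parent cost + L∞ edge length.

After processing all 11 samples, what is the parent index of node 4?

Parent of node 4: 3

1. q=(39,35) nearest=0 d=37 new=(6,6) → add node 1 parent=0 cost=4
2. q=(27,35) nearest=1 d=29 new=(10,10) → add node 2 parent=1 cost=8
3. q=(31,25) nearest=2 d=21 new=(14,14) → add node 3 parent=2 cost=12
4. q=(37,22) nearest=3 d=23 new=(18,18) → blocked by [11,17]×[15,20], reject
5. q=(24,17) nearest=3 d=10 new=(18,17) → blocked by [11,17]×[15,20], reject
6. q=(33,20) nearest=3 d=19 new=(18,18) → blocked by [11,17]×[15,20], reject
7. q=(16,14) nearest=3 d=2 new=(16,14) → add node 4 parent=3 cost=14
8. q=(30,45) nearest=3 d=31 new=(18,18) → blocked by [11,17]×[15,20], reject
9. q=(31,22) nearest=4 d=15 new=(20,18) → blocked by [20,23]×[17,26], reject
10. q=(26,42) nearest=3 d=28 new=(18,18) → blocked by [11,17]×[15,20], reject
11. q=(16,20) nearest=3 d=6 new=(16,18) → blocked by [11,17]×[15,20], reject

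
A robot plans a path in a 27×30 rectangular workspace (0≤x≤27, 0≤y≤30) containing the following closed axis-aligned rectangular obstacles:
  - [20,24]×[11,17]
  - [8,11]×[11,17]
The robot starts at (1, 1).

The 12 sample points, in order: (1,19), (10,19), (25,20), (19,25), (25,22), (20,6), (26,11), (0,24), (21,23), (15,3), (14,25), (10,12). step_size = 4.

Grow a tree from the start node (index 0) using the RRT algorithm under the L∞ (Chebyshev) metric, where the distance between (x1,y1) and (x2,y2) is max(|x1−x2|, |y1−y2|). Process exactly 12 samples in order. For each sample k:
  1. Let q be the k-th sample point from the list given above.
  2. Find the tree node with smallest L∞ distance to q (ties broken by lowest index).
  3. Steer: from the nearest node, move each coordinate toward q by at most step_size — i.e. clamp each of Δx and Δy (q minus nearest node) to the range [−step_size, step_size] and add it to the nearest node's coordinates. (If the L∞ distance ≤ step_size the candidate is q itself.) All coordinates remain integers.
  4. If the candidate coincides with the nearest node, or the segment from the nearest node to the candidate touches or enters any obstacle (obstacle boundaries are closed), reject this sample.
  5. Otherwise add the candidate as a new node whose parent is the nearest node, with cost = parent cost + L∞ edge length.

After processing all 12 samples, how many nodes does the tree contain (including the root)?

1. q=(1,19) nearest=0 d=18 new=(1,5) → add node 1 parent=0 cost=4
2. q=(10,19) nearest=1 d=14 new=(5,9) → add node 2 parent=1 cost=8
3. q=(25,20) nearest=2 d=20 new=(9,13) → blocked by [8,11]×[11,17], reject
4. q=(19,25) nearest=2 d=16 new=(9,13) → blocked by [8,11]×[11,17], reject
5. q=(25,22) nearest=2 d=20 new=(9,13) → blocked by [8,11]×[11,17], reject
6. q=(20,6) nearest=2 d=15 new=(9,6) → add node 3 parent=2 cost=12
7. q=(26,11) nearest=3 d=17 new=(13,10) → add node 4 parent=3 cost=16
8. q=(0,24) nearest=4 d=14 new=(9,14) → blocked by [8,11]×[11,17], reject
9. q=(21,23) nearest=4 d=13 new=(17,14) → add node 5 parent=4 cost=20
10. q=(15,3) nearest=3 d=6 new=(13,3) → add node 6 parent=3 cost=16
11. q=(14,25) nearest=5 d=11 new=(14,18) → add node 7 parent=5 cost=24
12. q=(10,12) nearest=4 d=3 new=(10,12) → blocked by [8,11]×[11,17], reject

Node count: 8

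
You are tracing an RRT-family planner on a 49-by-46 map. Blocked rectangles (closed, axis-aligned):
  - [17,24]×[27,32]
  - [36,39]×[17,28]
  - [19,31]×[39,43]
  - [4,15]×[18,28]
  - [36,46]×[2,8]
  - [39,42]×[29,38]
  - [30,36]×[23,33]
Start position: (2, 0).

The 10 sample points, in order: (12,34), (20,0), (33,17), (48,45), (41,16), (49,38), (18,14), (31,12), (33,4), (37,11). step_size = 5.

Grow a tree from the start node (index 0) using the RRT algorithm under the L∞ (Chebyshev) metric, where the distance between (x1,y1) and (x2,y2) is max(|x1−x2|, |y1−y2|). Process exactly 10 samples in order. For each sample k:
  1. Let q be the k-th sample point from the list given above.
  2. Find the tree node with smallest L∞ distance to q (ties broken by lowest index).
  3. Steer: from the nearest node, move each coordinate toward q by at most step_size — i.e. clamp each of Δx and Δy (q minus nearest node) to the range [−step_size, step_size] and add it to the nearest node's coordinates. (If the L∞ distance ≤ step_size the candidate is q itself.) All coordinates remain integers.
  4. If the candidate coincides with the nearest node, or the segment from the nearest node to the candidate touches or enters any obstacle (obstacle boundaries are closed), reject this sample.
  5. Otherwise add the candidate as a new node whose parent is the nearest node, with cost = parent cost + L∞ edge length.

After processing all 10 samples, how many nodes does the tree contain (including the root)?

1. q=(12,34) nearest=0 d=34 new=(7,5) → add node 1 parent=0 cost=5
2. q=(20,0) nearest=1 d=13 new=(12,0) → add node 2 parent=1 cost=10
3. q=(33,17) nearest=2 d=21 new=(17,5) → add node 3 parent=2 cost=15
4. q=(48,45) nearest=3 d=40 new=(22,10) → add node 4 parent=3 cost=20
5. q=(41,16) nearest=4 d=19 new=(27,15) → add node 5 parent=4 cost=25
6. q=(49,38) nearest=5 d=23 new=(32,20) → add node 6 parent=5 cost=30
7. q=(18,14) nearest=4 d=4 new=(18,14) → add node 7 parent=4 cost=24
8. q=(31,12) nearest=5 d=4 new=(31,12) → add node 8 parent=5 cost=29
9. q=(33,4) nearest=8 d=8 new=(33,7) → add node 9 parent=8 cost=34
10. q=(37,11) nearest=9 d=4 new=(37,11) → add node 10 parent=9 cost=38

Node count: 11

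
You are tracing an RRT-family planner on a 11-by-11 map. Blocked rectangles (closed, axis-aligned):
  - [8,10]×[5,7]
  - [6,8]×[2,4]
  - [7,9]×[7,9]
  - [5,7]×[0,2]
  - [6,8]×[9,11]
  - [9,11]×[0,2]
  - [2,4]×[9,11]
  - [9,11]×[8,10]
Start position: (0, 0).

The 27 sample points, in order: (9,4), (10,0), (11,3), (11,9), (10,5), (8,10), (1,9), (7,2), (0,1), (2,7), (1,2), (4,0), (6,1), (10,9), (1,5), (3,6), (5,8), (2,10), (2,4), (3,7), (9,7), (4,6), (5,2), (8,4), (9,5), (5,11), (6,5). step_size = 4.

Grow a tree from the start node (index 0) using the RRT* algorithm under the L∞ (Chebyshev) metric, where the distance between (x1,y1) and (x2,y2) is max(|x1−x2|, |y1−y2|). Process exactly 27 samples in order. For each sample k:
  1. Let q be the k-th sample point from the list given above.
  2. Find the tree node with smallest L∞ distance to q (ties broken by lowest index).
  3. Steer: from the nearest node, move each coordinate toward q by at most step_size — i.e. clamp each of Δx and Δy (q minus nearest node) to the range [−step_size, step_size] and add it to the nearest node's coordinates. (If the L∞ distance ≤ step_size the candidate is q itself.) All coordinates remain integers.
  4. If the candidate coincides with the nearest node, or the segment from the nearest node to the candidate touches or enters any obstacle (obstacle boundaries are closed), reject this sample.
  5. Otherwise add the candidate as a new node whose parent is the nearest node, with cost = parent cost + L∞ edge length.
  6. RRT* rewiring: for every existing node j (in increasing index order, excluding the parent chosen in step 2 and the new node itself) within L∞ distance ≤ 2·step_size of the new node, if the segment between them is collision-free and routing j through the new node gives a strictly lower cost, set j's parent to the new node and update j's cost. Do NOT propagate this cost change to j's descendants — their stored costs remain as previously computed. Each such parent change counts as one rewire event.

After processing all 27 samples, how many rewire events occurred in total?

Rewire events: 4

1. q=(9,4) nearest=0 d=9 new=(4,4) → add node 1 parent=0 cost=4
2. q=(10,0) nearest=1 d=6 new=(8,0) → blocked by [6,8]×[2,4], reject
3. q=(11,3) nearest=1 d=7 new=(8,3) → blocked by [6,8]×[2,4], reject
4. q=(11,9) nearest=1 d=7 new=(8,8) → blocked by [7,9]×[7,9], reject
5. q=(10,5) nearest=1 d=6 new=(8,5) → blocked by [8,10]×[5,7], reject
6. q=(8,10) nearest=1 d=6 new=(8,8) → blocked by [7,9]×[7,9], reject
7. q=(1,9) nearest=1 d=5 new=(1,8) → add node 2 parent=1 cost=8
8. q=(7,2) nearest=1 d=3 new=(7,2) → blocked by [6,8]×[2,4], reject
9. q=(0,1) nearest=0 d=1 new=(0,1) → add node 3 parent=0 cost=1
10. q=(2,7) nearest=2 d=1 new=(2,7) → add node 4 parent=2 cost=9
11. q=(1,2) nearest=3 d=1 new=(1,2) → add node 5 parent=3 cost=2; rewire 4→5 (7<9)
12. q=(4,0) nearest=5 d=3 new=(4,0) → add node 6 parent=5 cost=5
13. q=(6,1) nearest=6 d=2 new=(6,1) → blocked by [5,7]×[0,2], reject
14. q=(10,9) nearest=1 d=6 new=(8,8) → blocked by [7,9]×[7,9], reject
15. q=(1,5) nearest=4 d=2 new=(1,5) → add node 7 parent=4 cost=9
16. q=(3,6) nearest=4 d=1 new=(3,6) → add node 8 parent=4 cost=8
17. q=(5,8) nearest=8 d=2 new=(5,8) → add node 9 parent=8 cost=10
18. q=(2,10) nearest=2 d=2 new=(2,10) → blocked by [2,4]×[9,11], reject
19. q=(2,4) nearest=7 d=1 new=(2,4) → add node 10 parent=7 cost=10
20. q=(3,7) nearest=4 d=1 new=(3,7) → add node 11 parent=4 cost=8
21. q=(9,7) nearest=9 d=4 new=(9,7) → blocked by [8,10]×[5,7], reject
22. q=(4,6) nearest=8 d=1 new=(4,6) → add node 12 parent=8 cost=9
23. q=(5,2) nearest=1 d=2 new=(5,2) → blocked by [5,7]×[0,2], reject
24. q=(8,4) nearest=1 d=4 new=(8,4) → blocked by [6,8]×[2,4], reject
25. q=(9,5) nearest=9 d=4 new=(9,5) → blocked by [8,10]×[5,7], reject
26. q=(5,11) nearest=9 d=3 new=(5,11) → add node 13 parent=9 cost=13
27. q=(6,5) nearest=1 d=2 new=(6,5) → add node 14 parent=1 cost=6; rewire 9→14 (9<10); rewire 12→14 (8<9); rewire 13→14 (12<13)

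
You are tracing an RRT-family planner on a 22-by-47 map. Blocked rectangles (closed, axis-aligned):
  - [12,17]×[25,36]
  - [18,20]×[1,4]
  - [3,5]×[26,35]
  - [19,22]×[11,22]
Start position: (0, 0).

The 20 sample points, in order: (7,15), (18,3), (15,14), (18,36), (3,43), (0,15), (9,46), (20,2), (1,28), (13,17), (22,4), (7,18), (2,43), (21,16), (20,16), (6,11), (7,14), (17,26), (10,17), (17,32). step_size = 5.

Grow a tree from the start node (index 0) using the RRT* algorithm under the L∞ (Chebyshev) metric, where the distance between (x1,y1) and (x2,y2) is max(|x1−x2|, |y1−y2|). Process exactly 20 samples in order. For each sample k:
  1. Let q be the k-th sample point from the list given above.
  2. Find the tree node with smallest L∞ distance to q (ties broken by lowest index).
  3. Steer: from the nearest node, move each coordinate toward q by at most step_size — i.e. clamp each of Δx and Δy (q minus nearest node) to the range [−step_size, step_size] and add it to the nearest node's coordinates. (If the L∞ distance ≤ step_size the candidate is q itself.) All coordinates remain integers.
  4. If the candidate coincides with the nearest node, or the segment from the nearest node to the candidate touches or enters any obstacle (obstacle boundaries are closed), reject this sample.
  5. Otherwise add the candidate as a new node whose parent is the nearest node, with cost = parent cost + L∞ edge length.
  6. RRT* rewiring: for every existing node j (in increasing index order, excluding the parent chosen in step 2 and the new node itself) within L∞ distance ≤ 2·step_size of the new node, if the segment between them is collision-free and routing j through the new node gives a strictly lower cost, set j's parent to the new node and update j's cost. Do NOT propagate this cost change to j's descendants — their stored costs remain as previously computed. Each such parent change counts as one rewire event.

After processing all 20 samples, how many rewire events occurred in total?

Rewire events: 1

1. q=(7,15) nearest=0 d=15 new=(5,5) → add node 1 parent=0 cost=5
2. q=(18,3) nearest=1 d=13 new=(10,3) → add node 2 parent=1 cost=10
3. q=(15,14) nearest=1 d=10 new=(10,10) → add node 3 parent=1 cost=10
4. q=(18,36) nearest=3 d=26 new=(15,15) → add node 4 parent=3 cost=15
5. q=(3,43) nearest=4 d=28 new=(10,20) → add node 5 parent=4 cost=20
6. q=(0,15) nearest=1 d=10 new=(0,10) → add node 6 parent=1 cost=10
7. q=(9,46) nearest=5 d=26 new=(9,25) → add node 7 parent=5 cost=25
8. q=(20,2) nearest=2 d=10 new=(15,2) → add node 8 parent=2 cost=15
9. q=(1,28) nearest=7 d=8 new=(4,28) → blocked by [3,5]×[26,35], reject
10. q=(13,17) nearest=4 d=2 new=(13,17) → add node 9 parent=4 cost=17
11. q=(22,4) nearest=8 d=7 new=(20,4) → blocked by [18,20]×[1,4], reject
12. q=(7,18) nearest=5 d=3 new=(7,18) → add node 10 parent=5 cost=23
13. q=(2,43) nearest=7 d=18 new=(4,30) → blocked by [3,5]×[26,35], reject
14. q=(21,16) nearest=4 d=6 new=(20,16) → blocked by [19,22]×[11,22], reject
15. q=(20,16) nearest=4 d=5 new=(20,16) → blocked by [19,22]×[11,22], reject
16. q=(6,11) nearest=3 d=4 new=(6,11) → add node 11 parent=3 cost=14; rewire 10→11 (21<23)
17. q=(7,14) nearest=11 d=3 new=(7,14) → add node 12 parent=11 cost=17
18. q=(17,26) nearest=5 d=7 new=(15,25) → blocked by [12,17]×[25,36], reject
19. q=(10,17) nearest=5 d=3 new=(10,17) → add node 13 parent=5 cost=23
20. q=(17,32) nearest=7 d=8 new=(14,30) → blocked by [12,17]×[25,36], reject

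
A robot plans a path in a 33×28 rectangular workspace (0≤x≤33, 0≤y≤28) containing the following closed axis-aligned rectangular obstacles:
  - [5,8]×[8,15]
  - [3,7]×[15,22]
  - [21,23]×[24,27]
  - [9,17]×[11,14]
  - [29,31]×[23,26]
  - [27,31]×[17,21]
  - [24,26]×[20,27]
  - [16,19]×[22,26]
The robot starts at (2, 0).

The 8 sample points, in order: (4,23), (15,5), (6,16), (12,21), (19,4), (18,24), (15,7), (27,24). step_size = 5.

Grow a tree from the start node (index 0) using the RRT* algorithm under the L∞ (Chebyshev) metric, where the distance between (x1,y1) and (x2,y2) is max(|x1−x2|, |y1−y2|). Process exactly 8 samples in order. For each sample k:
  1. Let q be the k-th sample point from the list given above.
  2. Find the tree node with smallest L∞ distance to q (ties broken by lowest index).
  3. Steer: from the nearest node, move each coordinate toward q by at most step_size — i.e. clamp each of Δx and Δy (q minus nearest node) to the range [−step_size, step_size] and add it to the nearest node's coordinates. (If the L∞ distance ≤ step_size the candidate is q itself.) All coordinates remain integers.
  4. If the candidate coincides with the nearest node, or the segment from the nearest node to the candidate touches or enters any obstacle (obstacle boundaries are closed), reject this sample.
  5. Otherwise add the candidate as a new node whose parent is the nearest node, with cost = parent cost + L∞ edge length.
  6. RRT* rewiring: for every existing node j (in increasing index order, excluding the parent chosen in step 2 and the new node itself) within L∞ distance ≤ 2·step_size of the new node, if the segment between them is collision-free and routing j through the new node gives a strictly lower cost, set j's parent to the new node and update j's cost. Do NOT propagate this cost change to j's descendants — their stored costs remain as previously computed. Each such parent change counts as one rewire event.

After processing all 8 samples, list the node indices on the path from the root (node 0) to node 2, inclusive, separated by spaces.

1. q=(4,23) nearest=0 d=23 new=(4,5) → add node 1 parent=0 cost=5
2. q=(15,5) nearest=1 d=11 new=(9,5) → add node 2 parent=1 cost=10
3. q=(6,16) nearest=1 d=11 new=(6,10) → blocked by [5,8]×[8,15], reject
4. q=(12,21) nearest=1 d=16 new=(9,10) → blocked by [5,8]×[8,15], reject
5. q=(19,4) nearest=2 d=10 new=(14,4) → add node 3 parent=2 cost=15
6. q=(18,24) nearest=1 d=19 new=(9,10) → blocked by [5,8]×[8,15], reject
7. q=(15,7) nearest=3 d=3 new=(15,7) → add node 4 parent=3 cost=18
8. q=(27,24) nearest=4 d=17 new=(20,12) → add node 5 parent=4 cost=23

Path: 0 1 2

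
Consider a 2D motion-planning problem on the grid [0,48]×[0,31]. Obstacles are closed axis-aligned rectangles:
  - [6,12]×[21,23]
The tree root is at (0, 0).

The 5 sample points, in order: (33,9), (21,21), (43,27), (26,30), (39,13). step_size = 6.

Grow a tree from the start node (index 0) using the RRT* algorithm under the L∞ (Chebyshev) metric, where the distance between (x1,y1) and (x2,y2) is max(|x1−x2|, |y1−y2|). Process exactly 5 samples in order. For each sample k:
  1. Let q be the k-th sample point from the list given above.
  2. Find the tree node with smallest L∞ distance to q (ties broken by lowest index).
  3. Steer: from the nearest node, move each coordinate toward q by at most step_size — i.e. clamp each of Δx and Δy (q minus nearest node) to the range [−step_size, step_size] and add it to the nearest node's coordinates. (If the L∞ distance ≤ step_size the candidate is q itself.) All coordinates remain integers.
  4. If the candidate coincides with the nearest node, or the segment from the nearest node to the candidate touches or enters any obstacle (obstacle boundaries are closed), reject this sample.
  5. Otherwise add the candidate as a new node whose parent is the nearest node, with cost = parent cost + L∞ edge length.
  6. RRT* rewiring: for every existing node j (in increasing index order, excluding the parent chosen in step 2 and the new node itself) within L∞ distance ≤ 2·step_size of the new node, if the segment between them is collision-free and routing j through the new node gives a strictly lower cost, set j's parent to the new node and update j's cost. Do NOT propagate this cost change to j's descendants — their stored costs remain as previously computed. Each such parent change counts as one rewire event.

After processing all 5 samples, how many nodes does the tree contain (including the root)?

Node count: 6

1. q=(33,9) nearest=0 d=33 new=(6,6) → add node 1 parent=0 cost=6
2. q=(21,21) nearest=1 d=15 new=(12,12) → add node 2 parent=1 cost=12
3. q=(43,27) nearest=2 d=31 new=(18,18) → add node 3 parent=2 cost=18
4. q=(26,30) nearest=3 d=12 new=(24,24) → add node 4 parent=3 cost=24
5. q=(39,13) nearest=4 d=15 new=(30,18) → add node 5 parent=4 cost=30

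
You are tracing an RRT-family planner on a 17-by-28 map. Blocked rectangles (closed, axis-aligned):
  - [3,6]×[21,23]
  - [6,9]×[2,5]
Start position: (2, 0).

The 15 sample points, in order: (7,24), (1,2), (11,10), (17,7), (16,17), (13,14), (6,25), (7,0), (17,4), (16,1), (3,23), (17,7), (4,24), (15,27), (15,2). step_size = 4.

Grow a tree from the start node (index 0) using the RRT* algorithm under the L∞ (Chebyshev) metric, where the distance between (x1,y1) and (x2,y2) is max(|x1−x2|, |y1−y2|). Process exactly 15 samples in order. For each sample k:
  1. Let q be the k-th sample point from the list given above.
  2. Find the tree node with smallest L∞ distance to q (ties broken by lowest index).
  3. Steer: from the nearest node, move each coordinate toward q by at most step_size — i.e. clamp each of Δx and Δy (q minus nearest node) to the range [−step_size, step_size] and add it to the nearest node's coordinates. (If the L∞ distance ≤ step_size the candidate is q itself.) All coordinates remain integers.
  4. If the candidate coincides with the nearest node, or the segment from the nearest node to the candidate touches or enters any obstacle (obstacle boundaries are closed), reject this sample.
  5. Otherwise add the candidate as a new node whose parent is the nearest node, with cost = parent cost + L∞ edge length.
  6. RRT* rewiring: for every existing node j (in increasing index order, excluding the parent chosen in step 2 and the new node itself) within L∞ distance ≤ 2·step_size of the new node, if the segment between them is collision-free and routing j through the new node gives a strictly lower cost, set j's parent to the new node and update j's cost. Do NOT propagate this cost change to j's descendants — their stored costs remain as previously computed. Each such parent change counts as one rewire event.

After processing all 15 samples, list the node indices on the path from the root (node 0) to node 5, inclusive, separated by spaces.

1. q=(7,24) nearest=0 d=24 new=(6,4) → blocked by [6,9]×[2,5], reject
2. q=(1,2) nearest=0 d=2 new=(1,2) → add node 1 parent=0 cost=2
3. q=(11,10) nearest=0 d=10 new=(6,4) → blocked by [6,9]×[2,5], reject
4. q=(17,7) nearest=0 d=15 new=(6,4) → blocked by [6,9]×[2,5], reject
5. q=(16,17) nearest=1 d=15 new=(5,6) → add node 2 parent=1 cost=6
6. q=(13,14) nearest=2 d=8 new=(9,10) → add node 3 parent=2 cost=10
7. q=(6,25) nearest=3 d=15 new=(6,14) → add node 4 parent=3 cost=14
8. q=(7,0) nearest=0 d=5 new=(6,0) → add node 5 parent=0 cost=4
9. q=(17,4) nearest=3 d=8 new=(13,6) → add node 6 parent=3 cost=14
10. q=(16,1) nearest=6 d=5 new=(16,2) → add node 7 parent=6 cost=18
11. q=(3,23) nearest=4 d=9 new=(3,18) → add node 8 parent=4 cost=18
12. q=(17,7) nearest=6 d=4 new=(17,7) → add node 9 parent=6 cost=18
13. q=(4,24) nearest=8 d=6 new=(4,22) → blocked by [3,6]×[21,23], reject
14. q=(15,27) nearest=8 d=12 new=(7,22) → blocked by [3,6]×[21,23], reject
15. q=(15,2) nearest=7 d=1 new=(15,2) → add node 10 parent=7 cost=19

Path: 0 5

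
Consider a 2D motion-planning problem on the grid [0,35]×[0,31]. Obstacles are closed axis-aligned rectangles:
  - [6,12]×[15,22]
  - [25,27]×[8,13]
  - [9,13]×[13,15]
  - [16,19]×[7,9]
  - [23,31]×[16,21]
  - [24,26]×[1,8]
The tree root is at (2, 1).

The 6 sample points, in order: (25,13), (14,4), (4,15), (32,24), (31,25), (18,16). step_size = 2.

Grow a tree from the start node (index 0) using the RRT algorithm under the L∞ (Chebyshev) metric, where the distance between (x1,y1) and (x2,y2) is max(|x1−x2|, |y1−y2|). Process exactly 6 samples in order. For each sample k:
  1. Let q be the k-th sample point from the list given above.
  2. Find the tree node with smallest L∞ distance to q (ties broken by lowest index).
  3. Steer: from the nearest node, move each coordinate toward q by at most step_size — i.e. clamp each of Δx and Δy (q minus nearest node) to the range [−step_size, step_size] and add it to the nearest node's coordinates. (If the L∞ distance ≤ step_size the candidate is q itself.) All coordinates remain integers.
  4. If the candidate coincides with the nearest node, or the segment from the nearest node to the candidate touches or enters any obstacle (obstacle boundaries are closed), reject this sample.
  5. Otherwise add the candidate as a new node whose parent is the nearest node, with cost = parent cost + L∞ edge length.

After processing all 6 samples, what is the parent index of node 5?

1. q=(25,13) nearest=0 d=23 new=(4,3) → add node 1 parent=0 cost=2
2. q=(14,4) nearest=1 d=10 new=(6,4) → add node 2 parent=1 cost=4
3. q=(4,15) nearest=2 d=11 new=(4,6) → add node 3 parent=2 cost=6
4. q=(32,24) nearest=2 d=26 new=(8,6) → add node 4 parent=2 cost=6
5. q=(31,25) nearest=4 d=23 new=(10,8) → add node 5 parent=4 cost=8
6. q=(18,16) nearest=5 d=8 new=(12,10) → add node 6 parent=5 cost=10

Parent of node 5: 4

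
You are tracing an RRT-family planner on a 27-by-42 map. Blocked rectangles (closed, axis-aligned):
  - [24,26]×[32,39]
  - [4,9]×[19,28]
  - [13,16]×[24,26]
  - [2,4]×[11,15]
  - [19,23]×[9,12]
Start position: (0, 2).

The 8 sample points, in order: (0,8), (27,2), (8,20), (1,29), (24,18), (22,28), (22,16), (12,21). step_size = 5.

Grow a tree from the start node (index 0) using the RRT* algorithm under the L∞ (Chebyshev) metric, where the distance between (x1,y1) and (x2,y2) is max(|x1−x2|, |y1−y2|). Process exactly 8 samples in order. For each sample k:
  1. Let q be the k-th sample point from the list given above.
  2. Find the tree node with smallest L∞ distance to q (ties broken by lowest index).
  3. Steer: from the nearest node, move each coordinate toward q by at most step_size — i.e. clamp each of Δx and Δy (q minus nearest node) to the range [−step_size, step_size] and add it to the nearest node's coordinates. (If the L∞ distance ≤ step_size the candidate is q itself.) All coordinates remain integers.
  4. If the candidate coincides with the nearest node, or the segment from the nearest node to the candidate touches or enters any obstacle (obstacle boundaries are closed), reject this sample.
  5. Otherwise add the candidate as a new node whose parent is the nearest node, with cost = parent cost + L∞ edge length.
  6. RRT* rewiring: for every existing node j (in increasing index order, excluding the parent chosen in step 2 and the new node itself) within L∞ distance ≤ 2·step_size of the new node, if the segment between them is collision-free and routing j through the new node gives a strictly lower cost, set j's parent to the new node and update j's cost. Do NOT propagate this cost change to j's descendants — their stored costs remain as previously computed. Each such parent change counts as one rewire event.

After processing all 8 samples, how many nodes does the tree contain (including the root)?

1. q=(0,8) nearest=0 d=6 new=(0,7) → add node 1 parent=0 cost=5
2. q=(27,2) nearest=0 d=27 new=(5,2) → add node 2 parent=0 cost=5
3. q=(8,20) nearest=1 d=13 new=(5,12) → blocked by [2,4]×[11,15], reject
4. q=(1,29) nearest=1 d=22 new=(1,12) → add node 3 parent=1 cost=10
5. q=(24,18) nearest=2 d=19 new=(10,7) → add node 4 parent=2 cost=10
6. q=(22,28) nearest=3 d=21 new=(6,17) → blocked by [2,4]×[11,15], reject
7. q=(22,16) nearest=4 d=12 new=(15,12) → add node 5 parent=4 cost=15
8. q=(12,21) nearest=5 d=9 new=(12,17) → add node 6 parent=5 cost=20

Node count: 7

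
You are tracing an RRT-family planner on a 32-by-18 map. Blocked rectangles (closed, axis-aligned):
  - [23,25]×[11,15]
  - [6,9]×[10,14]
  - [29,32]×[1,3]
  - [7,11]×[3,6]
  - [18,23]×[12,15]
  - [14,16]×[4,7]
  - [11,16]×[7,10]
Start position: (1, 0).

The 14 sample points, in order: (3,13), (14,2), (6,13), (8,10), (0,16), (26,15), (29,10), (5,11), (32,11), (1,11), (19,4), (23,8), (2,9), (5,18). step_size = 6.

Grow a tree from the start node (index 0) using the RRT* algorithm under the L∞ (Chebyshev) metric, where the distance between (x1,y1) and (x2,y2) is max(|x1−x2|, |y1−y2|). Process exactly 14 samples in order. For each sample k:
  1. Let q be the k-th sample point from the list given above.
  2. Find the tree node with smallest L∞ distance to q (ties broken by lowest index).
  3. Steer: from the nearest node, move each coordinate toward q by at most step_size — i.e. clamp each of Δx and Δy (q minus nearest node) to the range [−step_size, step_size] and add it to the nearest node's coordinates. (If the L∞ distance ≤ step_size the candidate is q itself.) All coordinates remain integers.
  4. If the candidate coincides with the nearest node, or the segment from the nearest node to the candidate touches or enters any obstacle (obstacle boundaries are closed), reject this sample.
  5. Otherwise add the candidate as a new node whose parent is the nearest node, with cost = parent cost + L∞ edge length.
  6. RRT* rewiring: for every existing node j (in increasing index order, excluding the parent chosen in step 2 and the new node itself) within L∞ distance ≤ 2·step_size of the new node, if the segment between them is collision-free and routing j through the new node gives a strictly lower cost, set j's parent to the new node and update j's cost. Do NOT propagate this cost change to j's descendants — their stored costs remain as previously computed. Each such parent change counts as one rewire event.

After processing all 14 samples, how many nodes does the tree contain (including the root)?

Node count: 7

1. q=(3,13) nearest=0 d=13 new=(3,6) → add node 1 parent=0 cost=6
2. q=(14,2) nearest=1 d=11 new=(9,2) → blocked by [7,11]×[3,6], reject
3. q=(6,13) nearest=1 d=7 new=(6,12) → blocked by [6,9]×[10,14], reject
4. q=(8,10) nearest=1 d=5 new=(8,10) → blocked by [6,9]×[10,14], reject
5. q=(0,16) nearest=1 d=10 new=(0,12) → add node 2 parent=1 cost=12
6. q=(26,15) nearest=1 d=23 new=(9,12) → blocked by [6,9]×[10,14], reject
7. q=(29,10) nearest=1 d=26 new=(9,10) → blocked by [6,9]×[10,14], reject
8. q=(5,11) nearest=1 d=5 new=(5,11) → add node 3 parent=1 cost=11
9. q=(32,11) nearest=3 d=27 new=(11,11) → blocked by [6,9]×[10,14], reject
10. q=(1,11) nearest=2 d=1 new=(1,11) → add node 4 parent=2 cost=13
11. q=(19,4) nearest=3 d=14 new=(11,5) → blocked by [6,9]×[10,14], reject
12. q=(23,8) nearest=3 d=18 new=(11,8) → blocked by [6,9]×[10,14], reject
13. q=(2,9) nearest=4 d=2 new=(2,9) → add node 5 parent=4 cost=15
14. q=(5,18) nearest=2 d=6 new=(5,18) → add node 6 parent=2 cost=18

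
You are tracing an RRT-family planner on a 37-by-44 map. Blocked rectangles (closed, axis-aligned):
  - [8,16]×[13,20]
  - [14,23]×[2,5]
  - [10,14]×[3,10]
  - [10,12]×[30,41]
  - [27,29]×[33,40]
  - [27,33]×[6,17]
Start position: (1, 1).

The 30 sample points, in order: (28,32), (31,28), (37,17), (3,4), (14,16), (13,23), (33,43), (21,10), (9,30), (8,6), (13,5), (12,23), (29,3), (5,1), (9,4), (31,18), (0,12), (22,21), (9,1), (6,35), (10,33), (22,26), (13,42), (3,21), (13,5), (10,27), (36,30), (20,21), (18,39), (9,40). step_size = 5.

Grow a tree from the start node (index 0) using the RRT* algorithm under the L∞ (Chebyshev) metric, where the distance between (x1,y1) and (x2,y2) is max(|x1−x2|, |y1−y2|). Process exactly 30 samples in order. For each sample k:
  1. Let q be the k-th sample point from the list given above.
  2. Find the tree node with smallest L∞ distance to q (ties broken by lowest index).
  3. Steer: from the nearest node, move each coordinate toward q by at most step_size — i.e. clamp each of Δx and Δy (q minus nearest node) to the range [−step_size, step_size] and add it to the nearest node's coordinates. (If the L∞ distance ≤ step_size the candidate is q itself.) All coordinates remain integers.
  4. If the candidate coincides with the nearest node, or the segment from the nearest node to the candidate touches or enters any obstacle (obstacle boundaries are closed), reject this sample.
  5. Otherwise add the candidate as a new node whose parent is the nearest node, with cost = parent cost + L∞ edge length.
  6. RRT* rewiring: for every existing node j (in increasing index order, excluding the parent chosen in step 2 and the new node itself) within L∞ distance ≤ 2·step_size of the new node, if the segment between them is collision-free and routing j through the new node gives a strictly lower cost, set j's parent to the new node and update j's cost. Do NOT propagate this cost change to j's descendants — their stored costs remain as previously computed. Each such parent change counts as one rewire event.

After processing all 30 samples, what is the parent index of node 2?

Parent of node 2: 0

1. q=(28,32) nearest=0 d=31 new=(6,6) → add node 1 parent=0 cost=5
2. q=(31,28) nearest=1 d=25 new=(11,11) → blocked by [10,14]×[3,10], reject
3. q=(37,17) nearest=1 d=31 new=(11,11) → blocked by [10,14]×[3,10], reject
4. q=(3,4) nearest=0 d=3 new=(3,4) → add node 2 parent=0 cost=3
5. q=(14,16) nearest=1 d=10 new=(11,11) → blocked by [10,14]×[3,10], reject
6. q=(13,23) nearest=1 d=17 new=(11,11) → blocked by [10,14]×[3,10], reject
7. q=(33,43) nearest=1 d=37 new=(11,11) → blocked by [10,14]×[3,10], reject
8. q=(21,10) nearest=1 d=15 new=(11,10) → blocked by [10,14]×[3,10], reject
9. q=(9,30) nearest=1 d=24 new=(9,11) → add node 3 parent=1 cost=10
10. q=(8,6) nearest=1 d=2 new=(8,6) → add node 4 parent=1 cost=7
11. q=(13,5) nearest=4 d=5 new=(13,5) → blocked by [10,14]×[3,10], reject
12. q=(12,23) nearest=3 d=12 new=(12,16) → blocked by [8,16]×[13,20], reject
13. q=(29,3) nearest=3 d=20 new=(14,6) → blocked by [10,14]×[3,10], reject
14. q=(5,1) nearest=2 d=3 new=(5,1) → add node 5 parent=2 cost=6
15. q=(9,4) nearest=4 d=2 new=(9,4) → add node 6 parent=4 cost=9
16. q=(31,18) nearest=3 d=22 new=(14,16) → blocked by [8,16]×[13,20], reject
17. q=(0,12) nearest=1 d=6 new=(1,11) → add node 7 parent=1 cost=10
18. q=(22,21) nearest=3 d=13 new=(14,16) → blocked by [8,16]×[13,20], reject
19. q=(9,1) nearest=6 d=3 new=(9,1) → add node 8 parent=6 cost=12
20. q=(6,35) nearest=3 d=24 new=(6,16) → add node 9 parent=3 cost=15
21. q=(10,33) nearest=9 d=17 new=(10,21) → blocked by [8,16]×[13,20], reject
22. q=(22,26) nearest=3 d=15 new=(14,16) → blocked by [8,16]×[13,20], reject
23. q=(13,42) nearest=9 d=26 new=(11,21) → blocked by [8,16]×[13,20], reject
24. q=(3,21) nearest=9 d=5 new=(3,21) → add node 10 parent=9 cost=20
25. q=(13,5) nearest=6 d=4 new=(13,5) → blocked by [10,14]×[3,10], reject
26. q=(10,27) nearest=10 d=7 new=(8,26) → add node 11 parent=10 cost=25
27. q=(36,30) nearest=3 d=27 new=(14,16) → blocked by [8,16]×[13,20], reject
28. q=(20,21) nearest=3 d=11 new=(14,16) → blocked by [8,16]×[13,20], reject
29. q=(18,39) nearest=11 d=13 new=(13,31) → blocked by [10,12]×[30,41], reject
30. q=(9,40) nearest=11 d=14 new=(9,31) → add node 12 parent=11 cost=30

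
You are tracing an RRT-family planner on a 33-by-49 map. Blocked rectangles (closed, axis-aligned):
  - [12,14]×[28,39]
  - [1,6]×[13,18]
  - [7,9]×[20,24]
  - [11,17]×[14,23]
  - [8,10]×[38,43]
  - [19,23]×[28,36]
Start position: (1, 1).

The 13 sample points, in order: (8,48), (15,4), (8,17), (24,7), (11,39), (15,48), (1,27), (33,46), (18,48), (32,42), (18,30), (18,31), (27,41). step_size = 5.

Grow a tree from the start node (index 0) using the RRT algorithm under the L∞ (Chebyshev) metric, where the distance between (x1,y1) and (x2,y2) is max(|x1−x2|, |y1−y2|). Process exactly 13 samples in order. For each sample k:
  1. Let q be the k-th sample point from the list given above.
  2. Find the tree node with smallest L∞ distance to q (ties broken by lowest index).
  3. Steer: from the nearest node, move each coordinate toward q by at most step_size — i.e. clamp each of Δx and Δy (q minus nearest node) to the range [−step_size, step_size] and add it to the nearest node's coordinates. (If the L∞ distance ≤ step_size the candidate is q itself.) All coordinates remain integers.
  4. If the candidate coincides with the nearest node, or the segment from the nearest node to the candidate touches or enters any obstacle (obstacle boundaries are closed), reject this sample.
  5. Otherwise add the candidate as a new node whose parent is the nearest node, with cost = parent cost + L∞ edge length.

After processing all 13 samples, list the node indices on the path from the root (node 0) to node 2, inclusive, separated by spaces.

Path: 0 1 2

1. q=(8,48) nearest=0 d=47 new=(6,6) → add node 1 parent=0 cost=5
2. q=(15,4) nearest=1 d=9 new=(11,4) → add node 2 parent=1 cost=10
3. q=(8,17) nearest=1 d=11 new=(8,11) → add node 3 parent=1 cost=10
4. q=(24,7) nearest=2 d=13 new=(16,7) → add node 4 parent=2 cost=15
5. q=(11,39) nearest=3 d=28 new=(11,16) → blocked by [11,17]×[14,23], reject
6. q=(15,48) nearest=3 d=37 new=(13,16) → blocked by [11,17]×[14,23], reject
7. q=(1,27) nearest=3 d=16 new=(3,16) → blocked by [1,6]×[13,18], reject
8. q=(33,46) nearest=3 d=35 new=(13,16) → blocked by [11,17]×[14,23], reject
9. q=(18,48) nearest=3 d=37 new=(13,16) → blocked by [11,17]×[14,23], reject
10. q=(32,42) nearest=3 d=31 new=(13,16) → blocked by [11,17]×[14,23], reject
11. q=(18,30) nearest=3 d=19 new=(13,16) → blocked by [11,17]×[14,23], reject
12. q=(18,31) nearest=3 d=20 new=(13,16) → blocked by [11,17]×[14,23], reject
13. q=(27,41) nearest=3 d=30 new=(13,16) → blocked by [11,17]×[14,23], reject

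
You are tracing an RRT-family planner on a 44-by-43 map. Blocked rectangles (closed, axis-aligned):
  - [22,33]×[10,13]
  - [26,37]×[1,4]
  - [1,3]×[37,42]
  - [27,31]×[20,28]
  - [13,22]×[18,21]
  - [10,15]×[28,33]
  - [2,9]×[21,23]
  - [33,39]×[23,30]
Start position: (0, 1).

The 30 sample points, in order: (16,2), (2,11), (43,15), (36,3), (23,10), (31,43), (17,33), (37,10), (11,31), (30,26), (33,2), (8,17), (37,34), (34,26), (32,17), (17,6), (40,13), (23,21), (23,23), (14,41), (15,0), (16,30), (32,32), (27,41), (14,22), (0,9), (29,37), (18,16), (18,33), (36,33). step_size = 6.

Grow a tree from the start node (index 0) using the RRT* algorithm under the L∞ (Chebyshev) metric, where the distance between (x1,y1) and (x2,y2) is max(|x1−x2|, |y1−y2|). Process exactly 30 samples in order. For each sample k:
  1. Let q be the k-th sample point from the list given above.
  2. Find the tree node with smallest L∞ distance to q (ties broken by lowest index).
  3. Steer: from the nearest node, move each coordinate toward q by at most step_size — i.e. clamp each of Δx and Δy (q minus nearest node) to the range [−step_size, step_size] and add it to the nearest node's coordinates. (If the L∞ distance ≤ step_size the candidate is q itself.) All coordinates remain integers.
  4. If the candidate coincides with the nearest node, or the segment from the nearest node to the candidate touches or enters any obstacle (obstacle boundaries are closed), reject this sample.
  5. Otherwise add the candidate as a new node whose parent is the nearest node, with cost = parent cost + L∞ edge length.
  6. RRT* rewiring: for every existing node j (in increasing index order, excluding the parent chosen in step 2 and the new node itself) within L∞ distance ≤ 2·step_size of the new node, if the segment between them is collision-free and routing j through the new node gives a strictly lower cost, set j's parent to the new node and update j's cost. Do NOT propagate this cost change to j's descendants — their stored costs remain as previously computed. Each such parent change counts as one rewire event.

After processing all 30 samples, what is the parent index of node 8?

Parent of node 8: 4

1. q=(16,2) nearest=0 d=16 new=(6,2) → add node 1 parent=0 cost=6
2. q=(2,11) nearest=1 d=9 new=(2,8) → add node 2 parent=1 cost=12
3. q=(43,15) nearest=1 d=37 new=(12,8) → add node 3 parent=1 cost=12
4. q=(36,3) nearest=3 d=24 new=(18,3) → add node 4 parent=3 cost=18
5. q=(23,10) nearest=4 d=7 new=(23,9) → add node 5 parent=4 cost=24
6. q=(31,43) nearest=5 d=34 new=(29,15) → blocked by [22,33]×[10,13], reject
7. q=(17,33) nearest=5 d=24 new=(17,15) → blocked by [22,33]×[10,13], reject
8. q=(37,10) nearest=5 d=14 new=(29,10) → blocked by [22,33]×[10,13], reject
9. q=(11,31) nearest=5 d=22 new=(17,15) → blocked by [22,33]×[10,13], reject
10. q=(30,26) nearest=5 d=17 new=(29,15) → blocked by [22,33]×[10,13], reject
11. q=(33,2) nearest=5 d=10 new=(29,3) → blocked by [26,37]×[1,4], reject
12. q=(8,17) nearest=2 d=9 new=(8,14) → add node 6 parent=2 cost=18
13. q=(37,34) nearest=5 d=25 new=(29,15) → blocked by [22,33]×[10,13], reject
14. q=(34,26) nearest=5 d=17 new=(29,15) → blocked by [22,33]×[10,13], reject
15. q=(32,17) nearest=5 d=9 new=(29,15) → blocked by [22,33]×[10,13], reject
16. q=(17,6) nearest=4 d=3 new=(17,6) → add node 7 parent=4 cost=21
17. q=(40,13) nearest=5 d=17 new=(29,13) → blocked by [22,33]×[10,13], reject
18. q=(23,21) nearest=5 d=12 new=(23,15) → blocked by [22,33]×[10,13], reject
19. q=(23,23) nearest=5 d=14 new=(23,15) → blocked by [22,33]×[10,13], reject
20. q=(14,41) nearest=6 d=27 new=(14,20) → blocked by [13,22]×[18,21], reject
21. q=(15,0) nearest=4 d=3 new=(15,0) → add node 8 parent=4 cost=21
22. q=(16,30) nearest=6 d=16 new=(14,20) → blocked by [13,22]×[18,21], reject
23. q=(32,32) nearest=5 d=23 new=(29,15) → blocked by [22,33]×[10,13], reject
24. q=(27,41) nearest=6 d=27 new=(14,20) → blocked by [13,22]×[18,21], reject
25. q=(14,22) nearest=6 d=8 new=(14,20) → blocked by [13,22]×[18,21], reject
26. q=(0,9) nearest=2 d=2 new=(0,9) → add node 9 parent=2 cost=14
27. q=(29,37) nearest=6 d=23 new=(14,20) → blocked by [13,22]×[18,21], reject
28. q=(18,16) nearest=5 d=7 new=(18,15) → blocked by [22,33]×[10,13], reject
29. q=(18,33) nearest=6 d=19 new=(14,20) → blocked by [13,22]×[18,21], reject
30. q=(36,33) nearest=5 d=24 new=(29,15) → blocked by [22,33]×[10,13], reject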